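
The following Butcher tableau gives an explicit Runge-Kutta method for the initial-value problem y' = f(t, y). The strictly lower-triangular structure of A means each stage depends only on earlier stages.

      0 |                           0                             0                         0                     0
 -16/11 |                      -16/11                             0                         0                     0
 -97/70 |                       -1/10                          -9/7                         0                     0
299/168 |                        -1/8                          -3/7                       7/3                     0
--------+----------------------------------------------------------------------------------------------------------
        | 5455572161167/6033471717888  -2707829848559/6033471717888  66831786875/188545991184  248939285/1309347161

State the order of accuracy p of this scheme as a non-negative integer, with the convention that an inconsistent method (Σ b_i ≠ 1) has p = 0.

b = (5455572161167/6033471717888, -2707829848559/6033471717888, 66831786875/188545991184, 248939285/1309347161)
c = (0, -16/11, -97/70, 299/168)
Ac = (0, 0, 144/77, -6029/2310)
Σ b_i: 5455572161167/6033471717888·1 + (-2707829848559/6033471717888)·1 + 66831786875/188545991184·1 + 248939285/1309347161·1 = 1 ✓
b·c: (-2707829848559/6033471717888)·(-16/11) + 66831786875/188545991184·(-97/70) + 248939285/1309347161·299/168 = 1/2 ✓
b·c²: (-2707829848559/6033471717888)·256/121 + 66831786875/188545991184·9409/4900 + 248939285/1309347161·89401/28224 = 1/3 ✓
b·Ac: 66831786875/188545991184·144/77 + 248939285/1309347161·(-6029/2310) = 1/6 ✓
b·c³: (-2707829848559/6033471717888)·(-4096/1331) + 66831786875/188545991184·(-912673/343000) + 248939285/1309347161·26730899/4741632 = 14729770890990383/9756123767824896 ≠ 1/4 ⇒ order 3.
b·(c∘Ac): 66831786875/188545991184·(-6984/2695) + 248939285/1309347161·(-1802671/388080) = -3736770732103/2074005903024 ≠ 1/8
b·Ac²: 66831786875/188545991184·(-2304/847) + 248939285/1309347161·129727/36300 = -246061170451/864169126260 ≠ 1/12
b·A²c: 248939285/1309347161·48/11 = 11949085680/14402818771 ≠ 1/24

3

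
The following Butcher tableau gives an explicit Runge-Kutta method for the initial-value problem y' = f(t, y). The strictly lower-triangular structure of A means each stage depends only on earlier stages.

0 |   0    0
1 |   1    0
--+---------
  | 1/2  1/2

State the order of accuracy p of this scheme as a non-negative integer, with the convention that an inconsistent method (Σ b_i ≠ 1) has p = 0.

2

b = (1/2, 1/2)
c = (0, 1)
Σ b_i: 1/2·1 + 1/2·1 = 1 ✓
b·c: 1/2·1 = 1/2 ✓; 2 stages ⇒ order 2.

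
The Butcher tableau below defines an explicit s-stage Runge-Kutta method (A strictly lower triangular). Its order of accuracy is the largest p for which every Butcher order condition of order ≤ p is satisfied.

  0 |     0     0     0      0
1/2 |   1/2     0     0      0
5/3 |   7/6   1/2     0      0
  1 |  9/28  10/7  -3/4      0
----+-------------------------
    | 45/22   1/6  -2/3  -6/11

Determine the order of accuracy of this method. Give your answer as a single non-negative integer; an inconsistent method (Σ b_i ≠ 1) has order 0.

b = (45/22, 1/6, -2/3, -6/11)
c = (0, 1/2, 5/3, 1)
Ac = (0, 0, 1/4, -15/28)
Σ b_i: 45/22·1 + 1/6·1 + (-2/3)·1 + (-6/11)·1 = 1 ✓
b·c: 1/6·1/2 + (-2/3)·5/3 + (-6/11)·1 = -623/396 ≠ 1/2 ⇒ order 1.

1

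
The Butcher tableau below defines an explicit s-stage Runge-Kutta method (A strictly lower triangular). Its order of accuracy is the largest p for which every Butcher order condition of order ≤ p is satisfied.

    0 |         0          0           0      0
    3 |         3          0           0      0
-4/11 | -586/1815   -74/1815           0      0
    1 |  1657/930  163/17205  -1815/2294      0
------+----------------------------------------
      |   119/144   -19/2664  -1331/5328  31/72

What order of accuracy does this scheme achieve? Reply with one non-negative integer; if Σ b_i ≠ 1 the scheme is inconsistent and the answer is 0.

b = (119/144, -19/2664, -1331/5328, 31/72)
c = (0, 3, -4/11, 1)
Ac = (0, 0, -74/605, 49/155)
Σ b_i: 119/144·1 + (-19/2664)·1 + (-1331/5328)·1 + 31/72·1 = 1 ✓
b·c: (-19/2664)·3 + (-1331/5328)·(-4/11) + 31/72·1 = 1/2 ✓
b·c²: (-19/2664)·9 + (-1331/5328)·16/121 + 31/72·1 = 1/3 ✓
b·Ac: (-1331/5328)·(-74/605) + 31/72·49/155 = 1/6 ✓
b·c³: (-19/2664)·27 + (-1331/5328)·(-64/1331) + 31/72·1 = 1/4 ✓
b·(c∘Ac): (-1331/5328)·296/6655 + 31/72·49/155 = 1/8 ✓
b·Ac²: (-1331/5328)·(-222/605) + 31/72·(-3/155) = 1/12 ✓
b·A²c: 31/72·3/31 = 1/24 ✓; 4 stages ⇒ order 4.

4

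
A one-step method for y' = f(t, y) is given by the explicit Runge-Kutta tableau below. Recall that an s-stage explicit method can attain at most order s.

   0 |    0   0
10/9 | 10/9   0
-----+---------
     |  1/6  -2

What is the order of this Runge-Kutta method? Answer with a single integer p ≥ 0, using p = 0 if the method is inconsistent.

b = (1/6, -2)
c = (0, 10/9)
Σ b_i: 1/6·1 + (-2)·1 = -11/6 ≠ 1 ⇒ order 0.

0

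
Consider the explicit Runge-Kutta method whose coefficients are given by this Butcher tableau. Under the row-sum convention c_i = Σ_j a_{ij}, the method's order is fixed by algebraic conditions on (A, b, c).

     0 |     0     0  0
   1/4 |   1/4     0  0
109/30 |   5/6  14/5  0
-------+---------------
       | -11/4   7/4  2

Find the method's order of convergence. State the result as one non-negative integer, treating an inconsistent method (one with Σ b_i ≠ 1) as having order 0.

1

b = (-11/4, 7/4, 2)
c = (0, 1/4, 109/30)
Ac = (0, 0, 7/10)
Σ b_i: (-11/4)·1 + 7/4·1 + 2·1 = 1 ✓
b·c: 7/4·1/4 + 2·109/30 = 1849/240 ≠ 1/2 ⇒ order 1.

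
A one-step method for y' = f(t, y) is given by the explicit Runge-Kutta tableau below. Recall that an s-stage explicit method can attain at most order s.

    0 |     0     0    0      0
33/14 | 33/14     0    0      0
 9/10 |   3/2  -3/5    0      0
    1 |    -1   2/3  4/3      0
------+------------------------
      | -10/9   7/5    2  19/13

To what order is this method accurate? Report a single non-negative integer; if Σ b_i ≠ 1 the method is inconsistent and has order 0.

b = (-10/9, 7/5, 2, 19/13)
c = (0, 33/14, 9/10, 1)
Ac = (0, 0, -99/70, 97/35)
Σ b_i: (-10/9)·1 + 7/5·1 + 2·1 + 19/13·1 = 2194/585 ≠ 1 ⇒ order 0.

0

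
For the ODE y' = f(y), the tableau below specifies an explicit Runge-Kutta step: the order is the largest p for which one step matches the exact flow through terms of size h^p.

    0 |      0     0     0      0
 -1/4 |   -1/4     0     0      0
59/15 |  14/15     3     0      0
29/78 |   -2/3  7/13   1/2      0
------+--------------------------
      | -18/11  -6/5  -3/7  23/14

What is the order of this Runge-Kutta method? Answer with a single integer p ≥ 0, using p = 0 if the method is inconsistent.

0

b = (-18/11, -6/5, -3/7, 23/14)
c = (0, -1/4, 59/15, 29/78)
Ac = (0, 0, -3/4, 1429/780)
Σ b_i: (-18/11)·1 + (-6/5)·1 + (-3/7)·1 + 23/14·1 = -1249/770 ≠ 1 ⇒ order 0.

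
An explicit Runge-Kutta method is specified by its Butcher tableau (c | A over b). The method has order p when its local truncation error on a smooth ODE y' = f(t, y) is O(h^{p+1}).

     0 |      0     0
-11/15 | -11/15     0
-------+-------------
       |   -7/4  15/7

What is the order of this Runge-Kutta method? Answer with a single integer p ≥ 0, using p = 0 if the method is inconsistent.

0

b = (-7/4, 15/7)
c = (0, -11/15)
Σ b_i: (-7/4)·1 + 15/7·1 = 11/28 ≠ 1 ⇒ order 0.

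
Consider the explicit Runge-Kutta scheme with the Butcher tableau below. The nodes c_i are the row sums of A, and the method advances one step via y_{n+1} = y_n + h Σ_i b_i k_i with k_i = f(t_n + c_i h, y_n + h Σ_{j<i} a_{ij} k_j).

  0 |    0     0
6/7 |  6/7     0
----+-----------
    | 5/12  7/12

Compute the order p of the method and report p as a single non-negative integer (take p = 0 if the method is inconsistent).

2

b = (5/12, 7/12)
c = (0, 6/7)
Σ b_i: 5/12·1 + 7/12·1 = 1 ✓
b·c: 7/12·6/7 = 1/2 ✓; 2 stages ⇒ order 2.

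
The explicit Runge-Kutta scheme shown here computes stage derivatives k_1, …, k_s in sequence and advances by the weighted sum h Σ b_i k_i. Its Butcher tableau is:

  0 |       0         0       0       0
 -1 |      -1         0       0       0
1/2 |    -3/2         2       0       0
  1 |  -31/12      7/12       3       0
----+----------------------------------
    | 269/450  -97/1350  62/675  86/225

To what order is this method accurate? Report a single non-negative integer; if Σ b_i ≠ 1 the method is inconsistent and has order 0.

b = (269/450, -97/1350, 62/675, 86/225)
c = (0, -1, 1/2, 1)
Ac = (0, 0, -2, 11/12)
Σ b_i: 269/450·1 + (-97/1350)·1 + 62/675·1 + 86/225·1 = 1 ✓
b·c: (-97/1350)·(-1) + 62/675·1/2 + 86/225·1 = 1/2 ✓
b·c²: (-97/1350)·1 + 62/675·1/4 + 86/225·1 = 1/3 ✓
b·Ac: 62/675·(-2) + 86/225·11/12 = 1/6 ✓
b·c³: (-97/1350)·(-1) + 62/675·1/8 + 86/225·1 = 419/900 ≠ 1/4 ⇒ order 3.
b·(c∘Ac): 62/675·(-1) + 86/225·11/12 = 349/1350 ≠ 1/8
b·Ac²: 62/675·2 + 86/225·4/3 = 52/75 ≠ 1/12
b·A²c: 86/225·(-6) = -172/75 ≠ 1/24

3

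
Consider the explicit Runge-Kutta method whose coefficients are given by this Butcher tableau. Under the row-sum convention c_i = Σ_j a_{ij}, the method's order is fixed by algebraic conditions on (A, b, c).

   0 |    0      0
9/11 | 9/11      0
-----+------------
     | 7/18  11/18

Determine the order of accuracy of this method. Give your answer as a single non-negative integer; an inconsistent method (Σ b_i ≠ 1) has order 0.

2

b = (7/18, 11/18)
c = (0, 9/11)
Σ b_i: 7/18·1 + 11/18·1 = 1 ✓
b·c: 11/18·9/11 = 1/2 ✓; 2 stages ⇒ order 2.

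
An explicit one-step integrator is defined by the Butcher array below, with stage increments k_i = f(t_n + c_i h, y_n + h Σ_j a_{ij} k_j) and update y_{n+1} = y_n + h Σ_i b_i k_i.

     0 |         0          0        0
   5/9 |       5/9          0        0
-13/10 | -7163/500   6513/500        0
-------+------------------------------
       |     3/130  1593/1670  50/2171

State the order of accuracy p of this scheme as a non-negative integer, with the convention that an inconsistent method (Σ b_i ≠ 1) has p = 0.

b = (3/130, 1593/1670, 50/2171)
c = (0, 5/9, -13/10)
Ac = (0, 0, 2171/300)
Σ b_i: 3/130·1 + 1593/1670·1 + 50/2171·1 = 1 ✓
b·c: 1593/1670·5/9 + 50/2171·(-13/10) = 1/2 ✓
b·c²: 1593/1670·25/81 + 50/2171·169/100 = 1/3 ✓
b·Ac: 50/2171·2171/300 = 1/6 ✓; 3 stages ⇒ order 3.

3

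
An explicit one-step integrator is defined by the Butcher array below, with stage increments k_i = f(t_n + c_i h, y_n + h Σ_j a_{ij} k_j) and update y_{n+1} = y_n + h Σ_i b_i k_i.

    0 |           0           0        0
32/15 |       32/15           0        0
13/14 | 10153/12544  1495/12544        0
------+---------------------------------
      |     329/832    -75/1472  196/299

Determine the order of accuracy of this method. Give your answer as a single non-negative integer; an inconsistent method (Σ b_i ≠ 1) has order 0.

3

b = (329/832, -75/1472, 196/299)
c = (0, 32/15, 13/14)
Ac = (0, 0, 299/1176)
Σ b_i: 329/832·1 + (-75/1472)·1 + 196/299·1 = 1 ✓
b·c: (-75/1472)·32/15 + 196/299·13/14 = 1/2 ✓
b·c²: (-75/1472)·1024/225 + 196/299·169/196 = 1/3 ✓
b·Ac: 196/299·299/1176 = 1/6 ✓; 3 stages ⇒ order 3.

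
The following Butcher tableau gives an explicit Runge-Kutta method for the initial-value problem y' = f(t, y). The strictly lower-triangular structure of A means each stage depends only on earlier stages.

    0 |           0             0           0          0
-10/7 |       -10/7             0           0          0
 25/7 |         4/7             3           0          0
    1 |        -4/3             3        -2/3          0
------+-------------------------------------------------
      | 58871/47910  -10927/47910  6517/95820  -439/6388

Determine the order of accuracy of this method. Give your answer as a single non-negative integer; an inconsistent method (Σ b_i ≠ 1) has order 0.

b = (58871/47910, -10927/47910, 6517/95820, -439/6388)
c = (0, -10/7, 25/7, 1)
Ac = (0, 0, -30/7, -20/3)
Σ b_i: 58871/47910·1 + (-10927/47910)·1 + 6517/95820·1 + (-439/6388)·1 = 1 ✓
b·c: (-10927/47910)·(-10/7) + 6517/95820·25/7 + (-439/6388)·1 = 1/2 ✓
b·c²: (-10927/47910)·100/49 + 6517/95820·625/49 + (-439/6388)·1 = 1/3 ✓
b·Ac: 6517/95820·(-30/7) + (-439/6388)·(-20/3) = 1/6 ✓
b·c³: (-10927/47910)·(-1000/343) + 6517/95820·15625/343 + (-439/6388)·1 = 82601/22358 ≠ 1/4 ⇒ order 3.
b·(c∘Ac): 6517/95820·(-750/49) + (-439/6388)·(-20/3) = -5585/9582 ≠ 1/8
b·Ac²: 6517/95820·300/49 + (-439/6388)·(-50/21) = 38905/67074 ≠ 1/12
b·A²c: (-439/6388)·20/7 = -2195/11179 ≠ 1/24

3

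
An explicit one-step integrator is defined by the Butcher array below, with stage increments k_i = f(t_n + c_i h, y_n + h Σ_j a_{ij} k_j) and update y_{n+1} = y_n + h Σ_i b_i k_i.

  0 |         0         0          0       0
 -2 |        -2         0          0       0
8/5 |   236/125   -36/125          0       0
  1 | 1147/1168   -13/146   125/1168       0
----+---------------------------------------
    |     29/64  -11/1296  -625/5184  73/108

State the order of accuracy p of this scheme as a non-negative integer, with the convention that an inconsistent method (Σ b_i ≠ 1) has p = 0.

b = (29/64, -11/1296, -625/5184, 73/108)
c = (0, -2, 8/5, 1)
Ac = (0, 0, 72/125, 51/146)
Σ b_i: 29/64·1 + (-11/1296)·1 + (-625/5184)·1 + 73/108·1 = 1 ✓
b·c: (-11/1296)·(-2) + (-625/5184)·8/5 + 73/108·1 = 1/2 ✓
b·c²: (-11/1296)·4 + (-625/5184)·64/25 + 73/108·1 = 1/3 ✓
b·Ac: (-625/5184)·72/125 + 73/108·51/146 = 1/6 ✓
b·c³: (-11/1296)·(-8) + (-625/5184)·512/125 + 73/108·1 = 1/4 ✓
b·(c∘Ac): (-625/5184)·576/625 + 73/108·51/146 = 1/8 ✓
b·Ac²: (-625/5184)·(-144/125) + 73/108·(-6/73) = 1/12 ✓
b·A²c: 73/108·9/146 = 1/24 ✓; 4 stages ⇒ order 4.

4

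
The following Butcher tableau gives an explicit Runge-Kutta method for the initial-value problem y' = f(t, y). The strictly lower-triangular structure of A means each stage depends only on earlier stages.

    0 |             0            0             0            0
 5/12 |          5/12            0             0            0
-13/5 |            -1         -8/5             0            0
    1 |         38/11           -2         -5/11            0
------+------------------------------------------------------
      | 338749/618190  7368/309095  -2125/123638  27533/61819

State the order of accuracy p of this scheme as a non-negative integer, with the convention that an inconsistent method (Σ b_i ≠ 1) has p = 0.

3

b = (338749/618190, 7368/309095, -2125/123638, 27533/61819)
c = (0, 5/12, -13/5, 1)
Ac = (0, 0, -2/3, 23/66)
Σ b_i: 338749/618190·1 + 7368/309095·1 + (-2125/123638)·1 + 27533/61819·1 = 1 ✓
b·c: 7368/309095·5/12 + (-2125/123638)·(-13/5) + 27533/61819·1 = 1/2 ✓
b·c²: 7368/309095·25/144 + (-2125/123638)·169/25 + 27533/61819·1 = 1/3 ✓
b·Ac: (-2125/123638)·(-2/3) + 27533/61819·23/66 = 1/6 ✓
b·c³: 7368/309095·125/1728 + (-2125/123638)·(-2197/125) + 27533/61819·1 = 3334615/4450968 ≠ 1/4 ⇒ order 3.
b·(c∘Ac): (-2125/123638)·26/15 + 27533/61819·23/66 = 46519/370914 ≠ 1/8
b·Ac²: (-2125/123638)·(-5/18) + 27533/61819·(-13543/3960) = -33791879/22254840 ≠ 1/12
b·A²c: 27533/61819·10/33 = 25030/185457 ≠ 1/24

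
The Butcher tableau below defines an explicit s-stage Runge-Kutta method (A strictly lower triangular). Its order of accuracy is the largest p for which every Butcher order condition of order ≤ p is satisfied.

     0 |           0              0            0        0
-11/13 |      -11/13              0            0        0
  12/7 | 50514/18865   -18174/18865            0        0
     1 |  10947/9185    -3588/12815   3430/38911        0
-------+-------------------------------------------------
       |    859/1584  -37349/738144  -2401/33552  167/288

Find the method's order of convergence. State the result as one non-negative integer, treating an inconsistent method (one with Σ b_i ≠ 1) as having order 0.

b = (859/1584, -37349/738144, -2401/33552, 167/288)
c = (0, -11/13, 12/7, 1)
Ac = (0, 0, 1398/1715, 324/835)
Σ b_i: 859/1584·1 + (-37349/738144)·1 + (-2401/33552)·1 + 167/288·1 = 1 ✓
b·c: (-37349/738144)·(-11/13) + (-2401/33552)·12/7 + 167/288·1 = 1/2 ✓
b·c²: (-37349/738144)·121/169 + (-2401/33552)·144/49 + 167/288·1 = 1/3 ✓
b·Ac: (-2401/33552)·1398/1715 + 167/288·324/835 = 1/6 ✓
b·c³: (-37349/738144)·(-1331/2197) + (-2401/33552)·1728/343 + 167/288·1 = 1/4 ✓
b·(c∘Ac): (-2401/33552)·16776/12005 + 167/288·324/835 = 1/8 ✓
b·Ac²: (-2401/33552)·(-15378/22295) + 167/288·636/10855 = 1/12 ✓
b·A²c: 167/288·12/167 = 1/24 ✓; 4 stages ⇒ order 4.

4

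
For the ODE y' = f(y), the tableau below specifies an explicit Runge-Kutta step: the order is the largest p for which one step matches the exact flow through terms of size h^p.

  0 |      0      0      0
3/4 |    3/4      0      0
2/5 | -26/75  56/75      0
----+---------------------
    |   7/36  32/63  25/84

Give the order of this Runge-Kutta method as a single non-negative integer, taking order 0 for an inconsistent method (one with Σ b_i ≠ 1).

b = (7/36, 32/63, 25/84)
c = (0, 3/4, 2/5)
Ac = (0, 0, 14/25)
Σ b_i: 7/36·1 + 32/63·1 + 25/84·1 = 1 ✓
b·c: 32/63·3/4 + 25/84·2/5 = 1/2 ✓
b·c²: 32/63·9/16 + 25/84·4/25 = 1/3 ✓
b·Ac: 25/84·14/25 = 1/6 ✓; 3 stages ⇒ order 3.

3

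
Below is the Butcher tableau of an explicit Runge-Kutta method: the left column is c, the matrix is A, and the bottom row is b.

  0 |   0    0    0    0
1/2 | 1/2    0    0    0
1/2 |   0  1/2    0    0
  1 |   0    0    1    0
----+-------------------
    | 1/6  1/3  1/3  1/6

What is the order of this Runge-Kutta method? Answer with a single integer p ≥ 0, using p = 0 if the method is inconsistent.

b = (1/6, 1/3, 1/3, 1/6)
c = (0, 1/2, 1/2, 1)
Ac = (0, 0, 1/4, 1/2)
Σ b_i: 1/6·1 + 1/3·1 + 1/3·1 + 1/6·1 = 1 ✓
b·c: 1/3·1/2 + 1/3·1/2 + 1/6·1 = 1/2 ✓
b·c²: 1/3·1/4 + 1/3·1/4 + 1/6·1 = 1/3 ✓
b·Ac: 1/3·1/4 + 1/6·1/2 = 1/6 ✓
b·c³: 1/3·1/8 + 1/3·1/8 + 1/6·1 = 1/4 ✓
b·(c∘Ac): 1/3·1/8 + 1/6·1/2 = 1/8 ✓
b·Ac²: 1/3·1/8 + 1/6·1/4 = 1/12 ✓
b·A²c: 1/6·1/4 = 1/24 ✓; 4 stages ⇒ order 4.

4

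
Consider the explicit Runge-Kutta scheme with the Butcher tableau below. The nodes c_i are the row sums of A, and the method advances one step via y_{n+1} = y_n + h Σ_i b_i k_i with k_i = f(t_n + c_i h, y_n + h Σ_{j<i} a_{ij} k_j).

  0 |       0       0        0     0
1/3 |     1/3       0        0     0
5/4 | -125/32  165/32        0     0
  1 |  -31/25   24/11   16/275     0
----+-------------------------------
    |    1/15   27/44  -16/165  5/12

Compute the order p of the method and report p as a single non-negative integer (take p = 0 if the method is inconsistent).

b = (1/15, 27/44, -16/165, 5/12)
c = (0, 1/3, 5/4, 1)
Ac = (0, 0, 55/32, 4/5)
Σ b_i: 1/15·1 + 27/44·1 + (-16/165)·1 + 5/12·1 = 1 ✓
b·c: 27/44·1/3 + (-16/165)·5/4 + 5/12·1 = 1/2 ✓
b·c²: 27/44·1/9 + (-16/165)·25/16 + 5/12·1 = 1/3 ✓
b·Ac: (-16/165)·55/32 + 5/12·4/5 = 1/6 ✓
b·c³: 27/44·1/27 + (-16/165)·125/64 + 5/12·1 = 1/4 ✓
b·(c∘Ac): (-16/165)·275/128 + 5/12·4/5 = 1/8 ✓
b·Ac²: (-16/165)·55/96 + 5/12·1/3 = 1/12 ✓
b·A²c: 5/12·1/10 = 1/24 ✓; 4 stages ⇒ order 4.

4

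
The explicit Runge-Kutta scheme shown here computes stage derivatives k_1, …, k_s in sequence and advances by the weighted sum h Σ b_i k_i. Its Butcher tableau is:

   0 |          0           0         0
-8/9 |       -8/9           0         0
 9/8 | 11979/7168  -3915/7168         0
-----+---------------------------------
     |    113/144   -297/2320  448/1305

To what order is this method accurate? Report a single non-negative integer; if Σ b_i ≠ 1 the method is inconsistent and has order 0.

b = (113/144, -297/2320, 448/1305)
c = (0, -8/9, 9/8)
Ac = (0, 0, 435/896)
Σ b_i: 113/144·1 + (-297/2320)·1 + 448/1305·1 = 1 ✓
b·c: (-297/2320)·(-8/9) + 448/1305·9/8 = 1/2 ✓
b·c²: (-297/2320)·64/81 + 448/1305·81/64 = 1/3 ✓
b·Ac: 448/1305·435/896 = 1/6 ✓; 3 stages ⇒ order 3.

3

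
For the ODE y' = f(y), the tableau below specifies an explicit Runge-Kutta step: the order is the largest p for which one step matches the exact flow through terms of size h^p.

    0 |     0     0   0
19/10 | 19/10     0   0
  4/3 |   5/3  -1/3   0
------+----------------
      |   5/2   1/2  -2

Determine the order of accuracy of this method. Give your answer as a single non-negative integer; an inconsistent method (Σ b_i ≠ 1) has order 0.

1

b = (5/2, 1/2, -2)
c = (0, 19/10, 4/3)
Ac = (0, 0, -19/30)
Σ b_i: 5/2·1 + 1/2·1 + (-2)·1 = 1 ✓
b·c: 1/2·19/10 + (-2)·4/3 = -103/60 ≠ 1/2 ⇒ order 1.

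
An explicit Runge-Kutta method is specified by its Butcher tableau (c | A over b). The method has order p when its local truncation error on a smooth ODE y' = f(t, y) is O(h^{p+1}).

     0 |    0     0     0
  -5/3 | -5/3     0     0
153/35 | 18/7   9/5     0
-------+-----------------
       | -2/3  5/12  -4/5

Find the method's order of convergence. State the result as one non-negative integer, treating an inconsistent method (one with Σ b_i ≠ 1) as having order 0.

b = (-2/3, 5/12, -4/5)
c = (0, -5/3, 153/35)
Ac = (0, 0, -3)
Σ b_i: (-2/3)·1 + 5/12·1 + (-4/5)·1 = -21/20 ≠ 1 ⇒ order 0.

0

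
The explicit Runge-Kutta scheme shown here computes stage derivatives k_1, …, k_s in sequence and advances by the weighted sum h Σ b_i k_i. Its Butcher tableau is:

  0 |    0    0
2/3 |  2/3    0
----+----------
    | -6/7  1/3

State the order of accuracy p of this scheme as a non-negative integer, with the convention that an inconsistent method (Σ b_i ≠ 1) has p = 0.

b = (-6/7, 1/3)
c = (0, 2/3)
Σ b_i: (-6/7)·1 + 1/3·1 = -11/21 ≠ 1 ⇒ order 0.

0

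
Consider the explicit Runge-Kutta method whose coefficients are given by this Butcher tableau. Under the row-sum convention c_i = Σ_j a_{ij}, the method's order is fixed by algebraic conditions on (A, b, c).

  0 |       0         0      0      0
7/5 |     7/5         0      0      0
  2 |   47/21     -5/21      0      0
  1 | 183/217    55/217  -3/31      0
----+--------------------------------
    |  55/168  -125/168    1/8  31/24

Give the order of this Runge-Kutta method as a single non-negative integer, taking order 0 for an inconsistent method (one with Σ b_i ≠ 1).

b = (55/168, -125/168, 1/8, 31/24)
c = (0, 7/5, 2, 1)
Ac = (0, 0, -1/3, 5/31)
Σ b_i: 55/168·1 + (-125/168)·1 + 1/8·1 + 31/24·1 = 1 ✓
b·c: (-125/168)·7/5 + 1/8·2 + 31/24·1 = 1/2 ✓
b·c²: (-125/168)·49/25 + 1/8·4 + 31/24·1 = 1/3 ✓
b·Ac: 1/8·(-1/3) + 31/24·5/31 = 1/6 ✓
b·c³: (-125/168)·343/125 + 1/8·8 + 31/24·1 = 1/4 ✓
b·(c∘Ac): 1/8·(-2/3) + 31/24·5/31 = 1/8 ✓
b·Ac²: 1/8·(-7/15) + 31/24·17/155 = 1/12 ✓
b·A²c: 31/24·1/31 = 1/24 ✓; 4 stages ⇒ order 4.

4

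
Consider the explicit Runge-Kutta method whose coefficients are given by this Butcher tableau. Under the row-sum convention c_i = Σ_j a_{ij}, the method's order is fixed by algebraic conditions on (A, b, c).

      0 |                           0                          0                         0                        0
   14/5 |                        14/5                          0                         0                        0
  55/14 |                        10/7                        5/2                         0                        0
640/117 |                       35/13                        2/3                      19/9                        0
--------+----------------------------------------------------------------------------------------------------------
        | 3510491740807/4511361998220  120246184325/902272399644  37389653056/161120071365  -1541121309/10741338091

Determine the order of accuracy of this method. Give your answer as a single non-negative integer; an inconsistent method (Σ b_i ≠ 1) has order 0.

3

b = (3510491740807/4511361998220, 120246184325/902272399644, 37389653056/161120071365, -1541121309/10741338091)
c = (0, 14/5, 55/14, 640/117)
Ac = (0, 0, 7, 6401/630)
Σ b_i: 3510491740807/4511361998220·1 + 120246184325/902272399644·1 + 37389653056/161120071365·1 + (-1541121309/10741338091)·1 = 1 ✓
b·c: 120246184325/902272399644·14/5 + 37389653056/161120071365·55/14 + (-1541121309/10741338091)·640/117 = 1/2 ✓
b·c²: 120246184325/902272399644·196/25 + 37389653056/161120071365·3025/196 + (-1541121309/10741338091)·409600/13689 = 1/3 ✓
b·Ac: 37389653056/161120071365·7 + (-1541121309/10741338091)·6401/630 = 1/6 ✓
b·c³: 120246184325/902272399644·2744/125 + 37389653056/161120071365·166375/2744 + (-1541121309/10741338091)·262144000/1601613 = -2882383810442/444300802855 ≠ 1/4 ⇒ order 3.
b·(c∘Ac): 37389653056/161120071365·55/2 + (-1541121309/10741338091)·409664/7371 = -51313326560/32224014273 ≠ 1/8
b·Ac²: 37389653056/161120071365·98/5 + (-1541121309/10741338091)·1667371/44100 = -359376286069/410123818020 ≠ 1/12
b·A²c: (-1541121309/10741338091)·133/9 = -22774348233/10741338091 ≠ 1/24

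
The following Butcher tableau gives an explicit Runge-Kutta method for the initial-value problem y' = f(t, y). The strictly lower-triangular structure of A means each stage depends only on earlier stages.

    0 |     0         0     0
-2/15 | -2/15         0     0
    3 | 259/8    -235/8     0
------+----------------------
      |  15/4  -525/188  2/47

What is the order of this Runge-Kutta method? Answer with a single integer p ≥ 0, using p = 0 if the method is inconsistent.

3

b = (15/4, -525/188, 2/47)
c = (0, -2/15, 3)
Ac = (0, 0, 47/12)
Σ b_i: 15/4·1 + (-525/188)·1 + 2/47·1 = 1 ✓
b·c: (-525/188)·(-2/15) + 2/47·3 = 1/2 ✓
b·c²: (-525/188)·4/225 + 2/47·9 = 1/3 ✓
b·Ac: 2/47·47/12 = 1/6 ✓; 3 stages ⇒ order 3.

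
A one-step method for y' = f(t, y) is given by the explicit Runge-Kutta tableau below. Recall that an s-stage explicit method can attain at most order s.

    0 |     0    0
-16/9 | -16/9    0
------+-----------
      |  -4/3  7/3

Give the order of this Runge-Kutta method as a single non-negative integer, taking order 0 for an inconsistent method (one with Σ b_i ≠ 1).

1

b = (-4/3, 7/3)
c = (0, -16/9)
Σ b_i: (-4/3)·1 + 7/3·1 = 1 ✓
b·c: 7/3·(-16/9) = -112/27 ≠ 1/2 ⇒ order 1.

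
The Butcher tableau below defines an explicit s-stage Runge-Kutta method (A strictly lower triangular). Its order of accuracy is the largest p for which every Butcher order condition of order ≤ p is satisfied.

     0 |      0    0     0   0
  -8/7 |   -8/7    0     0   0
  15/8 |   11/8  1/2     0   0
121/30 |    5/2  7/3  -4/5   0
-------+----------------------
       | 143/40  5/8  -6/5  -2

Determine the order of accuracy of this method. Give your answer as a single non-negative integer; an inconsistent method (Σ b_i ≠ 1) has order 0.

b = (143/40, 5/8, -6/5, -2)
c = (0, -8/7, 15/8, 121/30)
Ac = (0, 0, -4/7, -25/6)
Σ b_i: 143/40·1 + 5/8·1 + (-6/5)·1 + (-2)·1 = 1 ✓
b·c: 5/8·(-8/7) + (-6/5)·15/8 + (-2)·121/30 = -4633/420 ≠ 1/2 ⇒ order 1.

1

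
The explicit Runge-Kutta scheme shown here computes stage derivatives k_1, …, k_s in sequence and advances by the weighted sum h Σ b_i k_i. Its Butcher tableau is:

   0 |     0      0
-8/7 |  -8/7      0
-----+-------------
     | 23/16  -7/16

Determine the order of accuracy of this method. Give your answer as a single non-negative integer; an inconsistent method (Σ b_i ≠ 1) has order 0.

2

b = (23/16, -7/16)
c = (0, -8/7)
Σ b_i: 23/16·1 + (-7/16)·1 = 1 ✓
b·c: (-7/16)·(-8/7) = 1/2 ✓; 2 stages ⇒ order 2.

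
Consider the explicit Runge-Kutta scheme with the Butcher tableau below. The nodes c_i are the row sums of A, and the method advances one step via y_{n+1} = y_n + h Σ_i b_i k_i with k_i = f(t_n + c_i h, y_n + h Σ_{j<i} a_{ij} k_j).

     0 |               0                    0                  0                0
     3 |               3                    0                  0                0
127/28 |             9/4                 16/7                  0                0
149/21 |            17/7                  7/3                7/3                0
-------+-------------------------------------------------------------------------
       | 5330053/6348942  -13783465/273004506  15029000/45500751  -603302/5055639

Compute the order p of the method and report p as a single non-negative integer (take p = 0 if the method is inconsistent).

b = (5330053/6348942, -13783465/273004506, 15029000/45500751, -603302/5055639)
c = (0, 3, 127/28, 149/21)
Ac = (0, 0, 48/7, 211/12)
Σ b_i: 5330053/6348942·1 + (-13783465/273004506)·1 + 15029000/45500751·1 + (-603302/5055639)·1 = 1 ✓
b·c: (-13783465/273004506)·3 + 15029000/45500751·127/28 + (-603302/5055639)·149/21 = 1/2 ✓
b·c²: (-13783465/273004506)·9 + 15029000/45500751·16129/784 + (-603302/5055639)·22201/441 = 1/3 ✓
b·Ac: 15029000/45500751·48/7 + (-603302/5055639)·211/12 = 1/6 ✓
b·c³: (-13783465/273004506)·27 + 15029000/45500751·2048383/21952 + (-603302/5055639)·3307949/9261 = -16384392419/1244392632 ≠ 1/4 ⇒ order 3.
b·(c∘Ac): 15029000/45500751·1524/49 + (-603302/5055639)·31439/252 = -68361623/14814198 ≠ 1/8
b·Ac²: 15029000/45500751·144/7 + (-603302/5055639)·23185/336 = -4061935/2821752 ≠ 1/12
b·A²c: (-603302/5055639)·16 = -9652832/5055639 ≠ 1/24

3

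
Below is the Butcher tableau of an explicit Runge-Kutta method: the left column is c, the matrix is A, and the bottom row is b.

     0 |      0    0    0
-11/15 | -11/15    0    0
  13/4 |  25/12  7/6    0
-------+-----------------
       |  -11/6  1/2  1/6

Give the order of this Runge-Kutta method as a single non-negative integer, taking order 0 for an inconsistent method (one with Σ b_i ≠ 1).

b = (-11/6, 1/2, 1/6)
c = (0, -11/15, 13/4)
Ac = (0, 0, -77/90)
Σ b_i: (-11/6)·1 + 1/2·1 + 1/6·1 = -7/6 ≠ 1 ⇒ order 0.

0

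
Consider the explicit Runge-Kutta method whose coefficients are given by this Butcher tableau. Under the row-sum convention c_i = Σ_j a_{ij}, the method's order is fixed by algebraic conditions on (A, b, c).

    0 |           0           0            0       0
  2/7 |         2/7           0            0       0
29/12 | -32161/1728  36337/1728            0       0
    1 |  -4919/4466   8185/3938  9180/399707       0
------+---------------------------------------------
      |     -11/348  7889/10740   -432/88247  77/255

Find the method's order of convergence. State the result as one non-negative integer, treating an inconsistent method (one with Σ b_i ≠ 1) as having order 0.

b = (-11/348, 7889/10740, -432/88247, 77/255)
c = (0, 2/7, 29/12, 1)
Ac = (0, 0, 5191/864, 50/77)
Σ b_i: (-11/348)·1 + 7889/10740·1 + (-432/88247)·1 + 77/255·1 = 1 ✓
b·c: 7889/10740·2/7 + (-432/88247)·29/12 + 77/255·1 = 1/2 ✓
b·c²: 7889/10740·4/49 + (-432/88247)·841/144 + 77/255·1 = 1/3 ✓
b·Ac: (-432/88247)·5191/864 + 77/255·50/77 = 1/6 ✓
b·c³: 7889/10740·8/343 + (-432/88247)·24389/1728 + 77/255·1 = 1/4 ✓
b·(c∘Ac): (-432/88247)·150539/10368 + 77/255·50/77 = 1/8 ✓
b·Ac²: (-432/88247)·5191/3024 + 77/255·655/2156 = 1/12 ✓
b·A²c: 77/255·85/616 = 1/24 ✓; 4 stages ⇒ order 4.

4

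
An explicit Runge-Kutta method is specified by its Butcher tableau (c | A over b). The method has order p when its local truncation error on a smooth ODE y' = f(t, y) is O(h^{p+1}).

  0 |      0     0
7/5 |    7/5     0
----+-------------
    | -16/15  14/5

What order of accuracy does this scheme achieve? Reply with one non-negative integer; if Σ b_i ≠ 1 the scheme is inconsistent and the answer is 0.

b = (-16/15, 14/5)
c = (0, 7/5)
Σ b_i: (-16/15)·1 + 14/5·1 = 26/15 ≠ 1 ⇒ order 0.

0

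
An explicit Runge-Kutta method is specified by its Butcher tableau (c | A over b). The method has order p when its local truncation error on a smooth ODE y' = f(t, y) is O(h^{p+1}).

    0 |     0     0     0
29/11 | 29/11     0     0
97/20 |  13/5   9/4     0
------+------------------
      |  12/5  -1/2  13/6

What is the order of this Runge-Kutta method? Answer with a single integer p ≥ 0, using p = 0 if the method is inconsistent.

0

b = (12/5, -1/2, 13/6)
c = (0, 29/11, 97/20)
Ac = (0, 0, 261/44)
Σ b_i: 12/5·1 + (-1/2)·1 + 13/6·1 = 61/15 ≠ 1 ⇒ order 0.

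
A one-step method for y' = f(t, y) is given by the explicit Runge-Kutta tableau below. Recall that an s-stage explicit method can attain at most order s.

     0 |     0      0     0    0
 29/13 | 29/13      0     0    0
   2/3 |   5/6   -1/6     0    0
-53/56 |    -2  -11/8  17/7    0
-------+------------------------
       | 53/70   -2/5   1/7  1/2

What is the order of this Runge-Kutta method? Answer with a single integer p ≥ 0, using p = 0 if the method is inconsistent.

1

b = (53/70, -2/5, 1/7, 1/2)
c = (0, 29/13, 2/3, -53/56)
Ac = (0, 0, -29/78, -3163/2184)
Σ b_i: 53/70·1 + (-2/5)·1 + 1/7·1 + 1/2·1 = 1 ✓
b·c: (-2/5)·29/13 + 1/7·2/3 + 1/2·(-53/56) = -27743/21840 ≠ 1/2 ⇒ order 1.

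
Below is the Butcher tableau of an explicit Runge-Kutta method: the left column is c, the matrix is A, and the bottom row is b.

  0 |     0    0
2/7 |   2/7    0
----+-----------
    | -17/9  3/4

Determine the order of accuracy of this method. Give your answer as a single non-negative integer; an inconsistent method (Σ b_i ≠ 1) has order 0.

b = (-17/9, 3/4)
c = (0, 2/7)
Σ b_i: (-17/9)·1 + 3/4·1 = -41/36 ≠ 1 ⇒ order 0.

0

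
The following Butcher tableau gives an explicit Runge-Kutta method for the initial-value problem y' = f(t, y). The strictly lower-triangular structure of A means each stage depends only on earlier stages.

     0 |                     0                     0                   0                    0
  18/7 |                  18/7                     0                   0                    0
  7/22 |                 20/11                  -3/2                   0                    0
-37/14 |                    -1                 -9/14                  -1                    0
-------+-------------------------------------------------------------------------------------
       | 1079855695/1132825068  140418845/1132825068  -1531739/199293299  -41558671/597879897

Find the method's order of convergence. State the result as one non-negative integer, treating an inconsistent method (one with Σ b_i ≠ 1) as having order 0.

3

b = (1079855695/1132825068, 140418845/1132825068, -1531739/199293299, -41558671/597879897)
c = (0, 18/7, 7/22, -37/14)
Ac = (0, 0, -27/7, -2125/1078)
Σ b_i: 1079855695/1132825068·1 + 140418845/1132825068·1 + (-1531739/199293299)·1 + (-41558671/597879897)·1 = 1 ✓
b·c: 140418845/1132825068·18/7 + (-1531739/199293299)·7/22 + (-41558671/597879897)·(-37/14) = 1/2 ✓
b·c²: 140418845/1132825068·324/49 + (-1531739/199293299)·49/484 + (-41558671/597879897)·1369/196 = 1/3 ✓
b·Ac: (-1531739/199293299)·(-27/7) + (-41558671/597879897)·(-2125/1078) = 1/6 ✓
b·c³: 140418845/1132825068·5832/343 + (-1531739/199293299)·343/10648 + (-41558671/597879897)·(-50653/2744) = 57505382575/16960908657 ≠ 1/4 ⇒ order 3.
b·(c∘Ac): (-1531739/199293299)·(-27/22) + (-41558671/597879897)·78625/15092 = -2175282227/6167603148 ≠ 1/8
b·Ac²: (-1531739/199293299)·(-486/49) + (-41558671/597879897)·(-722479/166012) = 69743236235/184147008276 ≠ 1/12
b·A²c: (-41558671/597879897)·27/7 = -53432577/199293299 ≠ 1/24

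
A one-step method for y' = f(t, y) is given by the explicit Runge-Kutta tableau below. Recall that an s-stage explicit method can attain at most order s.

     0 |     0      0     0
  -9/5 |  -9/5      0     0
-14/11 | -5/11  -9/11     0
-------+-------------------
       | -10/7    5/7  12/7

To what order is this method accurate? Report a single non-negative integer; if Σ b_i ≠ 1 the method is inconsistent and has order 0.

b = (-10/7, 5/7, 12/7)
c = (0, -9/5, -14/11)
Ac = (0, 0, 81/55)
Σ b_i: (-10/7)·1 + 5/7·1 + 12/7·1 = 1 ✓
b·c: 5/7·(-9/5) + 12/7·(-14/11) = -267/77 ≠ 1/2 ⇒ order 1.

1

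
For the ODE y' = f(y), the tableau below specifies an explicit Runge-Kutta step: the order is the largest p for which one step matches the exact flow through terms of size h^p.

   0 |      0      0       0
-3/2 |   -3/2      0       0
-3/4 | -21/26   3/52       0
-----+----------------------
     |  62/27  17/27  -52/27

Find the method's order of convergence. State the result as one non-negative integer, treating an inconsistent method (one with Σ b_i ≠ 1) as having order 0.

b = (62/27, 17/27, -52/27)
c = (0, -3/2, -3/4)
Ac = (0, 0, -9/104)
Σ b_i: 62/27·1 + 17/27·1 + (-52/27)·1 = 1 ✓
b·c: 17/27·(-3/2) + (-52/27)·(-3/4) = 1/2 ✓
b·c²: 17/27·9/4 + (-52/27)·9/16 = 1/3 ✓
b·Ac: (-52/27)·(-9/104) = 1/6 ✓; 3 stages ⇒ order 3.

3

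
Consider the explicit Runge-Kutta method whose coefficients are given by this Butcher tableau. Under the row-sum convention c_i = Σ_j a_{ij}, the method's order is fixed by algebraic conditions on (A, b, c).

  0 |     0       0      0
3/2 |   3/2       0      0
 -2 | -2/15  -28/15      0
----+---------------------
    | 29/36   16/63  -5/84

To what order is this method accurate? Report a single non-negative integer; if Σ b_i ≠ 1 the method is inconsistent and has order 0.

b = (29/36, 16/63, -5/84)
c = (0, 3/2, -2)
Ac = (0, 0, -14/5)
Σ b_i: 29/36·1 + 16/63·1 + (-5/84)·1 = 1 ✓
b·c: 16/63·3/2 + (-5/84)·(-2) = 1/2 ✓
b·c²: 16/63·9/4 + (-5/84)·4 = 1/3 ✓
b·Ac: (-5/84)·(-14/5) = 1/6 ✓; 3 stages ⇒ order 3.

3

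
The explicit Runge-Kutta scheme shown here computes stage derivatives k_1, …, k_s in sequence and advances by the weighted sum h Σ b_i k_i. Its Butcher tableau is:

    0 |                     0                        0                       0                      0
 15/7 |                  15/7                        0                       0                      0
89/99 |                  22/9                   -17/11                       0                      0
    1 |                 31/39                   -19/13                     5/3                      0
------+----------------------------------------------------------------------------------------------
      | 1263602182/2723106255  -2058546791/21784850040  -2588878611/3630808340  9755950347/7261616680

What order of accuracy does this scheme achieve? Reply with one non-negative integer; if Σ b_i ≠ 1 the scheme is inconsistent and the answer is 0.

3

b = (1263602182/2723106255, -2058546791/21784850040, -2588878611/3630808340, 9755950347/7261616680)
c = (0, 15/7, 89/99, 1)
Ac = (0, 0, -255/77, -44150/27027)
Σ b_i: 1263602182/2723106255·1 + (-2058546791/21784850040)·1 + (-2588878611/3630808340)·1 + 9755950347/7261616680·1 = 1 ✓
b·c: (-2058546791/21784850040)·15/7 + (-2588878611/3630808340)·89/99 + 9755950347/7261616680·1 = 1/2 ✓
b·c²: (-2058546791/21784850040)·225/49 + (-2588878611/3630808340)·7921/9801 + 9755950347/7261616680·1 = 1/3 ✓
b·Ac: (-2588878611/3630808340)·(-255/77) + 9755950347/7261616680·(-44150/27027) = 1/6 ✓
b·c³: (-2058546791/21784850040)·3375/343 + (-2588878611/3630808340)·704969/970299 + 9755950347/7261616680·1 = -78766376177/754845053886 ≠ 1/4 ⇒ order 3.
b·(c∘Ac): (-2588878611/3630808340)·(-7565/2541) + 9755950347/7261616680·(-44150/27027) = -273925408/3812348757 ≠ 1/8
b·Ac²: (-2588878611/3630808340)·(-3825/539) + 9755950347/7261616680·(-100469440/18729711) = -462987259091/215670015396 ≠ 1/12
b·A²c: 9755950347/7261616680·(-425/77) = -75386889045/10166263352 ≠ 1/24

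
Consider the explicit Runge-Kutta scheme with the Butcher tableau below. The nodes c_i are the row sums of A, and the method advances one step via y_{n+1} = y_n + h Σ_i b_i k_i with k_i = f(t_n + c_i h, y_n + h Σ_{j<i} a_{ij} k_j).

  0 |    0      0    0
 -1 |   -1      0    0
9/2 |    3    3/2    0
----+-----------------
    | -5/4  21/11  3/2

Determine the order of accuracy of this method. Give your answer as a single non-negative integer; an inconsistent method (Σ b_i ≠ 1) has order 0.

0

b = (-5/4, 21/11, 3/2)
c = (0, -1, 9/2)
Ac = (0, 0, -3/2)
Σ b_i: (-5/4)·1 + 21/11·1 + 3/2·1 = 95/44 ≠ 1 ⇒ order 0.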